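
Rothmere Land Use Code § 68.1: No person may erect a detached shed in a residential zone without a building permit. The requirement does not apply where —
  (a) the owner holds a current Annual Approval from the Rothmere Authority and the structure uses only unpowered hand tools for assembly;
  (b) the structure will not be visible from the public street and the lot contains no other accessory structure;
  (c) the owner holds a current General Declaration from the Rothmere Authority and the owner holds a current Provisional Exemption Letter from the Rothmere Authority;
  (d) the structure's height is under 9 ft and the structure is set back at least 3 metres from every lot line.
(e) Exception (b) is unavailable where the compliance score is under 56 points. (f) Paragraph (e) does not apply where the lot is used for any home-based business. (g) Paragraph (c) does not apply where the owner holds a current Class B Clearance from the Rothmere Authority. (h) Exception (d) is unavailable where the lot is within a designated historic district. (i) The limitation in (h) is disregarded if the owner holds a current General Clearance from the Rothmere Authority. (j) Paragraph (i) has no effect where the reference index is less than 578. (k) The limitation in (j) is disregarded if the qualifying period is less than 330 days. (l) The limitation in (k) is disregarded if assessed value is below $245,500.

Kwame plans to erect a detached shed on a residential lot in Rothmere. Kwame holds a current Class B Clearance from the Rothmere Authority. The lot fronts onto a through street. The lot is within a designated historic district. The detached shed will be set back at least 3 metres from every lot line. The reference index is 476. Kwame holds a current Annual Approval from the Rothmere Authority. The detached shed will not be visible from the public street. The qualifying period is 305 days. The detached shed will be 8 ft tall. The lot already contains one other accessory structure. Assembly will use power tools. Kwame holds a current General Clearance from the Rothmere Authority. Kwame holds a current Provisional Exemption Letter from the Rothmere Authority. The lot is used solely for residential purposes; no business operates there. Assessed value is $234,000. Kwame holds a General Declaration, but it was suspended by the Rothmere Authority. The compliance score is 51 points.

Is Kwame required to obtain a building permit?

Exception (a) requires that the structure uses only unpowered hand tools for assembly; but assembly uses power tools, so (a) is unavailable.
Exception (b) fails — the lot already has another accessory structure.
Exception (c) requires that the owner holds a current General Declaration from the Rothmere Authority; but there is no General Declaration in force, so (c) is unavailable.
Exception (d): the structure's height is 8 ft, under the 9 ft limit; the setback is at least 3 m on every side — every condition holds. But applying paragraphs (h)–(l): (h) operates — the lot is in a historic district. (i) is triggered (a current General Clearance is held), but is displaced by (j): (j) applies — the reference index is 476, less than the 578 limit. (k) would limit (j) — the qualifying period is 305 days, less than the 330 days limit — but (l) sets (k) aside: (l) is triggered — assessed value is $234,000, below the $245,500 limit. (d) is therefore removed.
No exception is made out. Kwame falls within the general rule.

Yes — Kwame must obtain a building permit.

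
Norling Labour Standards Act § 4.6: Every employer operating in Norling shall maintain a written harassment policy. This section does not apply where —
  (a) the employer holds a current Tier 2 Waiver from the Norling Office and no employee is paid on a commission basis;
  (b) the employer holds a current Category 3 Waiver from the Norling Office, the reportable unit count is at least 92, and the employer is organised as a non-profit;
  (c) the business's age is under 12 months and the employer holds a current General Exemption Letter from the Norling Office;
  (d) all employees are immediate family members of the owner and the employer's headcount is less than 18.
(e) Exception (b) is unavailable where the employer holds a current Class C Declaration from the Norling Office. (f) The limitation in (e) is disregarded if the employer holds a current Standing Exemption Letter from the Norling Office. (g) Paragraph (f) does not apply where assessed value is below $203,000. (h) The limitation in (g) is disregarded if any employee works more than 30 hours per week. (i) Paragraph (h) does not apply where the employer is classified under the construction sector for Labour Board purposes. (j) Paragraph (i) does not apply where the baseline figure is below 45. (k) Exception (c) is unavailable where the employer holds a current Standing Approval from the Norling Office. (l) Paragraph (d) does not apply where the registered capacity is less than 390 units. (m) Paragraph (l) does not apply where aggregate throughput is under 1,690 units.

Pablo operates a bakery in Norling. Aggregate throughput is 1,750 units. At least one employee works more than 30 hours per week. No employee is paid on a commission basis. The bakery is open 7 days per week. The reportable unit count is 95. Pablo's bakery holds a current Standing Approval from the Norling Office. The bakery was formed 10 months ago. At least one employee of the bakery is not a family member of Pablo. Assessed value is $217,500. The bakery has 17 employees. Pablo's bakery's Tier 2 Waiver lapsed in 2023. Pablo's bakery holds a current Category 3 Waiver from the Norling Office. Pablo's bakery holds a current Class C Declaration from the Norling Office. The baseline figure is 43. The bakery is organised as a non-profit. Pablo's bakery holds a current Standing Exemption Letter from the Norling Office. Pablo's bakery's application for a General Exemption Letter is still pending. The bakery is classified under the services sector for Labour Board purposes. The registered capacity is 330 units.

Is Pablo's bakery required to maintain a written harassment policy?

No — exception (b) applies; Pablo's bakery is not required to maintain a written harassment policy.

Exception (a) fails — there is no Tier 2 Waiver in force.
Exception (b)'s conditions are all satisfied: a current Category 3 Waiver is held; the reportable unit count is 95, meeting the 92 threshold; the employer is a non-profit. Under paragraphs (e)–(j): (e) is engaged (a current Class C Declaration is held), but is overridden by (f): (f) operates against (e): a current Standing Exemption Letter is held. (g), which would lift (f), is not engaged — assessed value is $217,500, not below $203,000. So (b) applies.
Exception (c) does not apply: there is no General Exemption Letter in force.
Exception (d) requires that all employees are immediate family members of the owner; but at least one employee is not a family member, so (d) is unavailable.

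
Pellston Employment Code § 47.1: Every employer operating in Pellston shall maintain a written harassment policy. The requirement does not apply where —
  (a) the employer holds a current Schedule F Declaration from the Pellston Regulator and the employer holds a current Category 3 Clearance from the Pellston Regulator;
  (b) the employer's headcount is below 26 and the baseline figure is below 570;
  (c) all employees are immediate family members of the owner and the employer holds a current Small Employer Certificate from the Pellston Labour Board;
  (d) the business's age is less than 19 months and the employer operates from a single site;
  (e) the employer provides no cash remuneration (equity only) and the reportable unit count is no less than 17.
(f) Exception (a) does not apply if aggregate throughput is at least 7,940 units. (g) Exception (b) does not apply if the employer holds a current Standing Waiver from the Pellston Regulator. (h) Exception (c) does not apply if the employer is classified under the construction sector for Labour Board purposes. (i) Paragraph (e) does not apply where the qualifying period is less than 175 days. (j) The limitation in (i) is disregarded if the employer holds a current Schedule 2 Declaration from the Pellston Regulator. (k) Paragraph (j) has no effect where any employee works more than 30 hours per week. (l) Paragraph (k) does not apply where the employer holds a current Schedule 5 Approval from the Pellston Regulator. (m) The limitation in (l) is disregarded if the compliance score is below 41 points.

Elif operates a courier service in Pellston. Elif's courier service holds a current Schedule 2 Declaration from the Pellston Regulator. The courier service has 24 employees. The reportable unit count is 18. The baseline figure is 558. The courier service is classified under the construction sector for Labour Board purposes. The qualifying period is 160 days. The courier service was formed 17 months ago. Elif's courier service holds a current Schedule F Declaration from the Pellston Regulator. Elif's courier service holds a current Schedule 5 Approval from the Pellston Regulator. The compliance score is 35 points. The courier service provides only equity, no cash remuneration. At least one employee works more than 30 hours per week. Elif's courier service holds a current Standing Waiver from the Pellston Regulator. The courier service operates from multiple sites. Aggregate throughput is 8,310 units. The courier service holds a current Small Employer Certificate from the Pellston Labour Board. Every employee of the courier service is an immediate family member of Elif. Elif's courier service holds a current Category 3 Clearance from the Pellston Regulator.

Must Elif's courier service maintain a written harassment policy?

Exception (a): a current Schedule F Declaration is held; a current Category 3 Clearance is held — every condition holds. But: (f) is engaged — aggregate throughput is 8,310 units, meeting the 7,940 units threshold. (a) is therefore removed.
Exception (b)'s conditions are all satisfied: the employer's headcount is 24, below the 26 limit; the baseline figure is 558, below the 570 limit. But applying paragraph (g): (g) operates against (b): a current Standing Waiver is held. Exception (b) does not apply.
Exception (c) is satisfied on its face — every employee is an immediate family member; a current Small Employer Certificate is held. But: (h) is triggered — the courier service is classified under the construction sector. (c) is therefore removed.
Exception (d) requires that the employer operates from a single site; but the employer operates from multiple sites, so (d) is unavailable.
Exception (e)'s conditions are all satisfied: remuneration is equity-only; the reportable unit count is 18, meeting the 17 threshold. Turning to paragraphs (i)–(m): (i) operates against (e): the qualifying period is 160 days, less than the 175 days limit. (j) is engaged (a current Schedule 2 Declaration is held), but yields to (k): (k) is triggered — at least one employee exceeds 30 hours/week. (l) would limit (k) — a current Schedule 5 Approval is held — but (m) sets (l) aside: (m) operates against (l): the compliance score is 35 points, below the 41 points limit. (e) is therefore removed.
No exception applies. The general rule governs.

Yes — Elif's courier service must maintain a written harassment policy.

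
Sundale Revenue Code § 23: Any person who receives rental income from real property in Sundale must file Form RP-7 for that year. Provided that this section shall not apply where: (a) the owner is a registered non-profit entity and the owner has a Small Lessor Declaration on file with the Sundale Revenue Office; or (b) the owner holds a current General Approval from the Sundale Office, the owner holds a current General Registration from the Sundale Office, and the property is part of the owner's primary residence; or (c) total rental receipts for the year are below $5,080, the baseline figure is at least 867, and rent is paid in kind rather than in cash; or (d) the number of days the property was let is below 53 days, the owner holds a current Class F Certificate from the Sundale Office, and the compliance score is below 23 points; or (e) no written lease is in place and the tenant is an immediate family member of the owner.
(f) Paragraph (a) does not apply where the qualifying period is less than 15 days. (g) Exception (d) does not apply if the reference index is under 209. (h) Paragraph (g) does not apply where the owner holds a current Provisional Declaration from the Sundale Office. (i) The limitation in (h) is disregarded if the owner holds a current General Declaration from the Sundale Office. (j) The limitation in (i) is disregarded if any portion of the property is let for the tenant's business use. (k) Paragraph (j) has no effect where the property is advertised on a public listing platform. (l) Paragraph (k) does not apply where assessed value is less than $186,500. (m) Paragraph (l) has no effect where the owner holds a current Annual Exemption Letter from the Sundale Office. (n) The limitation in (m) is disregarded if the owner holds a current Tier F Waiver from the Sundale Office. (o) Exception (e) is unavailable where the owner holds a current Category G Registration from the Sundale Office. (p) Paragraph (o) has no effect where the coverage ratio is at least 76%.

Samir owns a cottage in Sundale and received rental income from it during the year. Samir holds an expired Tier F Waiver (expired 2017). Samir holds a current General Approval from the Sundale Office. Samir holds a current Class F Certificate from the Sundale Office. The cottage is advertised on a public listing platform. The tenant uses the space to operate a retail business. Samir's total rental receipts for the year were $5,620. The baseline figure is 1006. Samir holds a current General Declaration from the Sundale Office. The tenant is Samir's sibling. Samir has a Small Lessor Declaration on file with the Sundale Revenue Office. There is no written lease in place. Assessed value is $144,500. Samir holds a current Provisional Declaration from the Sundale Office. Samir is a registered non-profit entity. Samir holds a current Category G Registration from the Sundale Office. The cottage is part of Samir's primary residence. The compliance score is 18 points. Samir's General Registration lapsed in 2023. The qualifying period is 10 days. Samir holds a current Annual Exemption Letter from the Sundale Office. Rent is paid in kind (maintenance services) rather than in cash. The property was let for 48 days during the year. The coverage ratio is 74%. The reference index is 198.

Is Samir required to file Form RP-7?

Exception (a): Samir is a registered non-profit; a Small Lessor Declaration is on file — every condition holds. However, paragraph (f) must be considered: (f) operates against (a): the qualifying period is 10 days, less than the 15 days limit. Exception (a) does not apply.
Exception (b) does not apply: no current General Registration is held.
Exception (c) fails — total rental receipts for the year are $5,620, not below $5,080.
Exception (d): the number of days the property was let is 48 days, below the 53 days limit; a current Class F Certificate is held; the compliance score is 18 points, below the 23 points limit — every condition holds. Turning to paragraphs (g)–(n): (g) is triggered — the reference index is 198, under the 209 limit. (h) is triggered (a current Provisional Declaration is held), but is overridden by (i): (i) operates — a current General Declaration is held. (j) operates (the space is let for business use), but is overridden by (k): (k) operates against (j): the property is publicly advertised. (l) would limit (k) — assessed value is $144,500, less than the $186,500 limit — but (m) sets (l) aside: (m) operates against (l): a current Annual Exemption Letter is held. (n) is inapplicable (there is no Tier F Waiver in force), so (m) stands. Exception (d) does not apply.
Exception (e) is satisfied on its face — there is no written lease; the tenant is an immediate family member. But applying paragraphs (o)–(p): (o) operates — a current Category G Registration is held. (p), which would lift (o), does not operate here — the coverage ratio is 74%, short of 76%. Exception (e) does not apply.
No exception displaces § 23.

Yes — Samir must file Form RP-7.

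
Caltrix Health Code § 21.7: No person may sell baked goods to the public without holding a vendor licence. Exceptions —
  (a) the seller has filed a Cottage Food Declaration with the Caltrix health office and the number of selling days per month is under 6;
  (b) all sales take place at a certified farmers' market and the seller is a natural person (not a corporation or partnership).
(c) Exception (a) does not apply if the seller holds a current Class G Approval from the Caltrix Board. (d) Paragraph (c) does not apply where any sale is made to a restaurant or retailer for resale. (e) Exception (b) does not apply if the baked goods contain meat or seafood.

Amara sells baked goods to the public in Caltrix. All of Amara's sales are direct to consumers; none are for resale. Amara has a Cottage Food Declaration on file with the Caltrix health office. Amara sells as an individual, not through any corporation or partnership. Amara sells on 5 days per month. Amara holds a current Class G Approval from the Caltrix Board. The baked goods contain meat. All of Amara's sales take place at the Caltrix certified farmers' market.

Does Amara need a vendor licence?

Yes — Amara must hold a vendor licence.

Exception (a) is satisfied on its face — a Cottage Food Declaration is on file; the number of selling days per month is 5, under the 6 limit. Turning to paragraphs (c)–(d): (c) operates against (a): a current Class G Approval is held. (d), which would lift (c), is inapplicable — no sales are for resale. So (a) is unavailable.
Exception (b): all sales are at a certified farmers' market; the seller is a natural person — every condition holds. Turning to paragraph (e): (e) applies — the baked goods contain meat. (b) is therefore removed.
None of the exceptions is available; § 21.7 applies in full.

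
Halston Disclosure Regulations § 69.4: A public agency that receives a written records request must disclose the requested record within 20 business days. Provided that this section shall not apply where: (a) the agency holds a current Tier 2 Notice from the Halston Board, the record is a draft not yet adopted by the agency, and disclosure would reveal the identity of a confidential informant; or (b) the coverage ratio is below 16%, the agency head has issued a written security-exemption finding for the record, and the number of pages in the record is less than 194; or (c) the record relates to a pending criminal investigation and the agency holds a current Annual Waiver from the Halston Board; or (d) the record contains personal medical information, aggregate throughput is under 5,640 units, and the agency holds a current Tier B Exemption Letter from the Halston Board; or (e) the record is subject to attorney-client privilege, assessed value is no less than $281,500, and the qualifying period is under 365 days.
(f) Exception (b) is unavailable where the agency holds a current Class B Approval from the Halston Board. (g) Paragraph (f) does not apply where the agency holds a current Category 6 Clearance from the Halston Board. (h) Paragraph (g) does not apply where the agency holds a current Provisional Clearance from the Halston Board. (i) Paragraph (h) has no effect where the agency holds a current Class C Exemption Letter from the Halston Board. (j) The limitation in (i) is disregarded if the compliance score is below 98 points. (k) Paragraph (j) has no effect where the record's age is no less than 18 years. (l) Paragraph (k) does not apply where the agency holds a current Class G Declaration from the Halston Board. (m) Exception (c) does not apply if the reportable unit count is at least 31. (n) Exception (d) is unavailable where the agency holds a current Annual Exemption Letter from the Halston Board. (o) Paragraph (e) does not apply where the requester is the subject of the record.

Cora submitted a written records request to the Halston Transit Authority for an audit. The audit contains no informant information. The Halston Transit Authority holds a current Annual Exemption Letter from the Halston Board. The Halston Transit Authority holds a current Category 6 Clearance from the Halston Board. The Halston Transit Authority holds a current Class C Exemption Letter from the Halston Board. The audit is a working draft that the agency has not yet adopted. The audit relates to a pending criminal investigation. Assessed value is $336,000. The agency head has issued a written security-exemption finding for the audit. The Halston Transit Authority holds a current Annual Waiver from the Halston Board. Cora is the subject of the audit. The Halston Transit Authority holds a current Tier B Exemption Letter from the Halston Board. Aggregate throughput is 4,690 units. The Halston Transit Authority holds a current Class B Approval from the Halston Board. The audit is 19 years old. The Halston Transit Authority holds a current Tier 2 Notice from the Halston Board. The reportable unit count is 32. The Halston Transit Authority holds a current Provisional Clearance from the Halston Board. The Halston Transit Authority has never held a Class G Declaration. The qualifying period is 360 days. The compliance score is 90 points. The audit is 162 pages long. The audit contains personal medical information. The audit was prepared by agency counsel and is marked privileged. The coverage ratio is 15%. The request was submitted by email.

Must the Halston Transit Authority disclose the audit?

Exception (a) does not apply: the audit contains no informant information.
Exception (b): the coverage ratio is 15%, below the 16% limit; a written security-exemption finding has been issued; the number of pages in the record is 162, less than the 194 limit — every condition holds. Applying paragraphs (f)–(l): (f) is engaged (a current Class B Approval is held), but is set aside by (g): (g) operates — a current Category 6 Clearance is held. (h) would limit (g) — a current Provisional Clearance is held — but (i) sets (h) aside: (i) operates against (h): a current Class C Exemption Letter is held. (j) is engaged (the compliance score is 90 points, below the 98 points limit), but is set aside by (k): (k) operates against (j): the record's age is 19 years, meeting the 18 years threshold. (l), which would lift (k), does not operate here — the Class G Declaration is not current. Exception (b) stands.
Exception (c): the audit relates to a pending investigation; a current Annual Waiver is held — every condition holds. Turning to paragraph (m): (m) operates against (c): the reportable unit count is 32, meeting the 31 threshold. So (c) is unavailable.
Exception (d) is satisfied on its face — the audit contains personal medical information; aggregate throughput is 4,690 units, under the 5,640 units limit; a current Tier B Exemption Letter is held. However, paragraph (n) must be considered: (n) applies — a current Annual Exemption Letter is held. So (d) is unavailable.
Exception (e) is satisfied on its face — the audit is privileged; assessed value is $336,000, meeting the $281,500 threshold; the qualifying period is 360 days, under the 365 days limit. But: (o) operates against (e): Cora is the subject of the audit. So (e) is unavailable.

No — exception (b) applies; the Halston Transit Authority is not required to disclose the audit.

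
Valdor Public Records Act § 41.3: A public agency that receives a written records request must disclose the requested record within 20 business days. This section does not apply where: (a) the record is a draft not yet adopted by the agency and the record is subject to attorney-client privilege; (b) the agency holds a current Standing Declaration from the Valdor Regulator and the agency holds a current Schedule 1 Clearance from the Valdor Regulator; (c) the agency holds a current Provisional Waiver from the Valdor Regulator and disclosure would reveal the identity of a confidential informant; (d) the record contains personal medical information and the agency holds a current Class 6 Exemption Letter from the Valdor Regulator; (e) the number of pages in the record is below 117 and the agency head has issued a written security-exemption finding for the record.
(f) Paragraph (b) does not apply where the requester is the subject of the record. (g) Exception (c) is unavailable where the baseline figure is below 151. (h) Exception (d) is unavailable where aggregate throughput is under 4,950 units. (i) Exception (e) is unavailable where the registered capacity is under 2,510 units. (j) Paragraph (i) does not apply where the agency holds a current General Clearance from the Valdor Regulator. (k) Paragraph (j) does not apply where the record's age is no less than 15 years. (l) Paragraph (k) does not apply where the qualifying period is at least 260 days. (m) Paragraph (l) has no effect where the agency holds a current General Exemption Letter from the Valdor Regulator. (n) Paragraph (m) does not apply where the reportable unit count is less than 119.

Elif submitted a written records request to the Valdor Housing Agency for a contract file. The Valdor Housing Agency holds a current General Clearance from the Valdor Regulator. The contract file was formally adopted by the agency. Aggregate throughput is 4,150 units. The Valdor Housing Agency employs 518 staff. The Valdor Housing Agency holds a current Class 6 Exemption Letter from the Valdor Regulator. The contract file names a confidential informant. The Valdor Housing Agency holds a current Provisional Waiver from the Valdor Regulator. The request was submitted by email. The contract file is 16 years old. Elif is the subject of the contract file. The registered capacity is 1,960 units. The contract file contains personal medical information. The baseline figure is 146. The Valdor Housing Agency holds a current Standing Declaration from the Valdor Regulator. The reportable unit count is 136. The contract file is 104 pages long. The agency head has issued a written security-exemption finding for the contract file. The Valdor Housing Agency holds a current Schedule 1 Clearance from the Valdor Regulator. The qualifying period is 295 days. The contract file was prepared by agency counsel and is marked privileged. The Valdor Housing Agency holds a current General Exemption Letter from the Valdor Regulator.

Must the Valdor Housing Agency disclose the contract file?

Yes — the Valdor Housing Agency must disclose the contract file.

Exception (a) fails — the contract file has been formally adopted.
Exception (b): a current Standing Declaration is held; a current Schedule 1 Clearance is held — every condition holds. But: (f) operates against (b): Elif is the subject of the contract file. (b) is therefore removed.
All of (c)'s requirements are met (a current Provisional Waiver is held; the contract file names a confidential informant). Turning to paragraph (g): (g) operates against (c): the baseline figure is 146, below the 151 limit. (c) is therefore removed.
Exception (d)'s conditions are all satisfied: the contract file contains personal medical information; a current Class 6 Exemption Letter is held. Turning to paragraph (h): (h) operates against (d): aggregate throughput is 4,150 units, under the 4,950 units limit. So (d) is unavailable.
Exception (e) is satisfied on its face — the number of pages in the record is 104, below the 117 limit; a written security-exemption finding has been issued. However, paragraphs (i)–(n) must be considered: (i) is triggered — the registered capacity is 1,960 units, under the 2,510 units limit. (j) is engaged (a current General Clearance is held), but is overridden by (k): (k) is triggered — the record's age is 16 years, meeting the 15 years threshold. (l) is triggered (the qualifying period is 295 days, meeting the 260 days threshold), but is set aside by (m): (m) operates against (l): a current General Exemption Letter is held. (n) is inapplicable (the reportable unit count is 136, not less than 119), so (m) stands. So (e) is unavailable.
No exception applies. The general rule governs.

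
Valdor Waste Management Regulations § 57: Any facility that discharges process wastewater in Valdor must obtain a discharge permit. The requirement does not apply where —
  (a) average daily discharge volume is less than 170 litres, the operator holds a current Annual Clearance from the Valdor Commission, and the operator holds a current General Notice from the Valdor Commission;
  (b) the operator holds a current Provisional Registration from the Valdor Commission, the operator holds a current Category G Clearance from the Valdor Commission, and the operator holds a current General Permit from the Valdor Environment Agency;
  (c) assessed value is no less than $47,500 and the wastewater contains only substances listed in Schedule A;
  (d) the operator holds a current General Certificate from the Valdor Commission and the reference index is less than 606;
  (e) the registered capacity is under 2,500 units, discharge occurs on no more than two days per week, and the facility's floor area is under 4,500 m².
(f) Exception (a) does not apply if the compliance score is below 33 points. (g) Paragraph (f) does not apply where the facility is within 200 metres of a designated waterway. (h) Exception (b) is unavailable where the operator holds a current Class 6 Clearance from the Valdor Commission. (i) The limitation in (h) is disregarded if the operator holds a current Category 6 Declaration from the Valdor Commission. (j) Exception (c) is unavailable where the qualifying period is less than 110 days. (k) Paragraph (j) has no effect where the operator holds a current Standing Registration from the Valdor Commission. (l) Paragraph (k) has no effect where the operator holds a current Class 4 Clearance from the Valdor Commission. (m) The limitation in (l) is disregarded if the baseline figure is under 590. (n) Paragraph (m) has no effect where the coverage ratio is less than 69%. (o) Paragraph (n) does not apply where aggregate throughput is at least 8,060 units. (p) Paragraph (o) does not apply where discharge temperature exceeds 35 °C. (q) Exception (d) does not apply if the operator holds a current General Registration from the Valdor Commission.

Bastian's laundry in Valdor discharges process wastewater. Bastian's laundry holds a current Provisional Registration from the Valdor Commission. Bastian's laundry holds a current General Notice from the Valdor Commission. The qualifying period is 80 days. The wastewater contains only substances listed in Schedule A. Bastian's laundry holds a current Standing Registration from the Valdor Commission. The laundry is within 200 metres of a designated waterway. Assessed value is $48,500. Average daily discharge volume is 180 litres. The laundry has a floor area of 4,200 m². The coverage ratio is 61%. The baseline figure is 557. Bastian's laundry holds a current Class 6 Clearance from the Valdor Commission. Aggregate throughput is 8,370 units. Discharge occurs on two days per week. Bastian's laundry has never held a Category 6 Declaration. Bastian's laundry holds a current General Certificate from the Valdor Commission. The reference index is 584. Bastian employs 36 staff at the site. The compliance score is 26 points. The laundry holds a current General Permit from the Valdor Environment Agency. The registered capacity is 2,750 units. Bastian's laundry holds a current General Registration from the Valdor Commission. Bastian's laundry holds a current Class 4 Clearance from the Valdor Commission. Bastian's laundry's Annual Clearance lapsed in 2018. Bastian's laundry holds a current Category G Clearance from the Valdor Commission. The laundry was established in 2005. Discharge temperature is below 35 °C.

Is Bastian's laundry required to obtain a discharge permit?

No — exception (c) applies; Bastian's laundry is not required to obtain a discharge permit.

Exception (a) fails — average daily discharge volume is 180 litres, not less than 170 litres.
All of (b)'s requirements are met (a current Provisional Registration is held; a current Category G Clearance is held; a current General Permit is held). But applying paragraphs (h)–(i): (h) is engaged — a current Class 6 Clearance is held. (i) does not operate here (no current Category 6 Declaration is held), so (h) stands. So (b) is unavailable.
Exception (c)'s conditions are all satisfied: assessed value is $48,500, meeting the $47,500 threshold; the wastewater is Schedule-A-only. Considering the limiting provisions: (j) would limit (c) — the qualifying period is 80 days, less than the 110 days limit — but (k) sets (j) aside: (k) applies — a current Standing Registration is held. (l) is triggered (a current Class 4 Clearance is held), but yields to (m): (m) applies — the baseline figure is 557, under the 590 limit. (n) is triggered (the coverage ratio is 61%, less than the 69% limit), but is displaced by (o): (o) operates against (n): aggregate throughput is 8,370 units, meeting the 8,060 units threshold. (p), which would lift (o), is inapplicable — discharge temperature is below 35 °C. So (c) applies.
Exception (d) is satisfied on its face — a current General Certificate is held; the reference index is 584, less than the 606 limit. But: (q) operates against (d): a current General Registration is held. (d) is therefore removed.
Exception (e) requires that the registered capacity is under 2,500 units; but the registered capacity is 2,750 units, not under 2,500 units, so (e) is unavailable.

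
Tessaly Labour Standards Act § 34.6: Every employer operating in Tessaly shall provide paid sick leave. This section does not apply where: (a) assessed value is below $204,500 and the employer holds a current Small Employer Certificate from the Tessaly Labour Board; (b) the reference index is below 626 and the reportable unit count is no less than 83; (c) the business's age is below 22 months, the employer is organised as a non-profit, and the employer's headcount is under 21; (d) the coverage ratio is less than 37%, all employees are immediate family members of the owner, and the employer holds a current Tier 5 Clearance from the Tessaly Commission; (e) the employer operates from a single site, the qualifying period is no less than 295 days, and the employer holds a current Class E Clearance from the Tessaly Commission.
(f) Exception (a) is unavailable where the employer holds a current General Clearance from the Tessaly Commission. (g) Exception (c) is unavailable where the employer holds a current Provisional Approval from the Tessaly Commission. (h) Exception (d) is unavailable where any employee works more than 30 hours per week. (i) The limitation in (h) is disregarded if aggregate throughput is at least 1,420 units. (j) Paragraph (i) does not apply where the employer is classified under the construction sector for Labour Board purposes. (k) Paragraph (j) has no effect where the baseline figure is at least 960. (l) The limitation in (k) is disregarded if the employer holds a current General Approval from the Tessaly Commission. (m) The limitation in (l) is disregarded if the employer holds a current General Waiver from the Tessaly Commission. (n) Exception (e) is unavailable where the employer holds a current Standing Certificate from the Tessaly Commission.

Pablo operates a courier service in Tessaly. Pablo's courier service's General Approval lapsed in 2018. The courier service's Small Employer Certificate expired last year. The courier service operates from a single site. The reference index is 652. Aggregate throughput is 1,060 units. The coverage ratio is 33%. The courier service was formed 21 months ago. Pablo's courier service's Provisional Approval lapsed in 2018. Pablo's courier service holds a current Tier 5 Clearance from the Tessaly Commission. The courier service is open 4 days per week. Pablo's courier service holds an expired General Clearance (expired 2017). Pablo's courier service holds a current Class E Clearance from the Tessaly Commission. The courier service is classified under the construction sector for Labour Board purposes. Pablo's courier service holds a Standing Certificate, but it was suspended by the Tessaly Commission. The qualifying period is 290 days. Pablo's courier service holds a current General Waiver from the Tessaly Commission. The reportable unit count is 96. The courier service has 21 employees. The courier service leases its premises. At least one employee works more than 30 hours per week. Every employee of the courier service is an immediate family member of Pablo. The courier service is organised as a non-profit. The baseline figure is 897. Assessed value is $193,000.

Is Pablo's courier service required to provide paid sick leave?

Exception (a) requires that the employer holds a current Small Employer Certificate from the Tessaly Labour Board; but the Small Employer Certificate has expired, so (a) is unavailable.
Exception (b) requires that the reference index is below 626; but the reference index is 652, not below 626, so (b) is unavailable.
Exception (c) does not apply: the employer's headcount is 21, not under 21.
Exception (d) is satisfied on its face — the coverage ratio is 33%, less than the 37% limit; every employee is an immediate family member; a current Tier 5 Clearance is held. However, paragraphs (h)–(m) must be considered: (h) is engaged — at least one employee exceeds 30 hours/week. (i) is inapplicable (aggregate throughput is 1,060 units, short of 1,420 units), so (h) stands. (d) is therefore removed.
Exception (e) requires that the qualifying period is no less than 295 days; but the qualifying period is 290 days, short of 295 days, so (e) is unavailable.
No exception is made out. Pablo's courier service falls within the general rule.

Yes — Pablo's courier service must provide paid sick leave.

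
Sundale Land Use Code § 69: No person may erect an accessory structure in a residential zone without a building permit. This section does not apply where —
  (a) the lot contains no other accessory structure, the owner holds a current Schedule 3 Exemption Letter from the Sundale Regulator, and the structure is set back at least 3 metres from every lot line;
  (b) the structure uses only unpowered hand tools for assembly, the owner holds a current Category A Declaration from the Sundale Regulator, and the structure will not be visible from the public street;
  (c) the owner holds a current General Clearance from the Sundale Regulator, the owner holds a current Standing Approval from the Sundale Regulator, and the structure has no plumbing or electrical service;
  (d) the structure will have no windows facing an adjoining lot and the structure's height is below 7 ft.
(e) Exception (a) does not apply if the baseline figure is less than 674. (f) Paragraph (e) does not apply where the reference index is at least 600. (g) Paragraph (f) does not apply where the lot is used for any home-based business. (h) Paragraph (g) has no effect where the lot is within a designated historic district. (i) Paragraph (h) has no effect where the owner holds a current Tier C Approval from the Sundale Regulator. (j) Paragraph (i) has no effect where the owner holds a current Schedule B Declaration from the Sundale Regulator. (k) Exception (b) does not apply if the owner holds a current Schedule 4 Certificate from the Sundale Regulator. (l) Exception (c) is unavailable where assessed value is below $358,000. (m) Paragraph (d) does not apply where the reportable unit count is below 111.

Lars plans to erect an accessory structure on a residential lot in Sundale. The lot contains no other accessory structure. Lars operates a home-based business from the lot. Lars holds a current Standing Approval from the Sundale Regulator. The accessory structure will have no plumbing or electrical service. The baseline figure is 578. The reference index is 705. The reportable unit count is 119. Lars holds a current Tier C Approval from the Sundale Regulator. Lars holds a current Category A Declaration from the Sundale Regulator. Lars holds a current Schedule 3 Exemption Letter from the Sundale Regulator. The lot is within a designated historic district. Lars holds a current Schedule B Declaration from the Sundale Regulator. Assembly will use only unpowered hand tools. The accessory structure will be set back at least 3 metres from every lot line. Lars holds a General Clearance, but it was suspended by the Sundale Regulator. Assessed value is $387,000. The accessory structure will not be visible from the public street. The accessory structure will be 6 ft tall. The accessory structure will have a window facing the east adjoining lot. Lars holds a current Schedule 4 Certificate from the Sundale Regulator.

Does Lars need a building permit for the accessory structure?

No — exception (a) applies; Lars does not need a building permit.

All of (a)'s requirements are met (the lot has no other accessory structure; a current Schedule 3 Exemption Letter is held; the setback is at least 3 m on every side). Under paragraphs (e)–(j): (e) would limit (a) — the baseline figure is 578, less than the 674 limit — but (f) sets (e) aside: (f) operates against (e): the reference index is 705, meeting the 600 threshold. (g) is triggered (a home-based business operates on the lot), but is set aside by (h): (h) operates against (g): the lot is in a historic district. (i) is triggered (a current Tier C Approval is held), but is overridden by (j): (j) operates against (i): a current Schedule B Declaration is held. (a) remains available.
Exception (b) is satisfied on its face — assembly uses only hand tools; a current Category A Declaration is held; the structure will not be visible from the street. But: (k) operates against (b): a current Schedule 4 Certificate is held. (b) is therefore removed.
Exception (c) requires that the owner holds a current General Clearance from the Sundale Regulator; but the General Clearance is not current, so (c) is unavailable.
Exception (d) fails — a window faces an adjoining lot.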